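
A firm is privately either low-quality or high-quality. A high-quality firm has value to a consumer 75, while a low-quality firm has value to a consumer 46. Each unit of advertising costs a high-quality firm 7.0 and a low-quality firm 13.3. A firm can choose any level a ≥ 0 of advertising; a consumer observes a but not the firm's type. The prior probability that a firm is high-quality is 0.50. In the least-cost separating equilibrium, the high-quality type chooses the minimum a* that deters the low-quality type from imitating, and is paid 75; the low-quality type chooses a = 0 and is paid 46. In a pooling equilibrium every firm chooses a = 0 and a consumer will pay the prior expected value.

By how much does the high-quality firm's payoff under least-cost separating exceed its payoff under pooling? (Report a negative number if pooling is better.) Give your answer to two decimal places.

-0.76

Least-cost separating signal: a* solves 46 = 75 − 13.3·a*, so a* = (75 − 46)/13.3 ≈ 2.1805.
High-quality type's separating payoff: 75 − 7.0 × a* = 75 − 7.0 × (75 − 46)/13.3 = 75 − 203/13.3 ≈ 59.7368.
Pooling payoff: 0.50 × 75 + 0.50 × 46 = 60.5.
Difference: 59.7368 − 60.5 = -0.7632, i.e. -0.76 to two decimal places.
The high-quality type would prefer the pooling outcome.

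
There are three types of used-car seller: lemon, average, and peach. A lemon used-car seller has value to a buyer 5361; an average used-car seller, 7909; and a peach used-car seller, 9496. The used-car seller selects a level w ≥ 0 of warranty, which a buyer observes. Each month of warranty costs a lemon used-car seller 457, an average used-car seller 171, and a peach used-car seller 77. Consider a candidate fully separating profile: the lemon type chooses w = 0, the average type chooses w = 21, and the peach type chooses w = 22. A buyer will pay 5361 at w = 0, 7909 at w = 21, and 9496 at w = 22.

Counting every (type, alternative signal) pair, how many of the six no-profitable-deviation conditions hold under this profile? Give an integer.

Peach (own payoff 9496 − 77×22 = 7802): to w=0 gives 5361 → no gain ✓; to w=21 gives 7909 − 77×21 = 6292 → no gain ✓.
Lemon (own payoff 5361): to w=21 gives 7909 − 457×21 = -1688 → no gain ✓; to w=22 gives 9496 − 457×22 = -558 → no gain ✓.
Average (own payoff 7909 − 171×21 = 4318): to w=0 gives 5361 → profitable ✗; to w=22 gives 9496 − 171×22 = 5734 → profitable ✗.
4 of the 6 constraints hold; not an equilibrium.

4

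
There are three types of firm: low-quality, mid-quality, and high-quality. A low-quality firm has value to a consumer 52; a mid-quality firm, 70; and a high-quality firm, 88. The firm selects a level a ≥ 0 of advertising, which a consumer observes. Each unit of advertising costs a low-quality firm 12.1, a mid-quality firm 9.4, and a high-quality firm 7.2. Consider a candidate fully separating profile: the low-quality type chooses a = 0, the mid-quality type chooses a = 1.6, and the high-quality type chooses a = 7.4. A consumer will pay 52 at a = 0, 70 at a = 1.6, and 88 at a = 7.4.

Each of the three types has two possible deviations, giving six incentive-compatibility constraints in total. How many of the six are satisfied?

High-quality (own payoff 88 − 7.2×7.4 = 34.72): to a=0 gives 52 → profitable ✗; to a=1.6 gives 70 − 7.2×1.6 = 58.48 → profitable ✗.
Mid-quality (own payoff 70 − 9.4×1.6 = 54.96): to a=0 gives 52 → no gain ✓; to a=7.4 gives 88 − 9.4×7.4 = 18.44 → no gain ✓.
Low-quality (own payoff 52): to a=1.6 gives 70 − 12.1×1.6 = 50.64 → no gain ✓; to a=7.4 gives 88 − 12.1×7.4 = -1.54 → no gain ✓.
4 of the 6 constraints hold; not an equilibrium.

4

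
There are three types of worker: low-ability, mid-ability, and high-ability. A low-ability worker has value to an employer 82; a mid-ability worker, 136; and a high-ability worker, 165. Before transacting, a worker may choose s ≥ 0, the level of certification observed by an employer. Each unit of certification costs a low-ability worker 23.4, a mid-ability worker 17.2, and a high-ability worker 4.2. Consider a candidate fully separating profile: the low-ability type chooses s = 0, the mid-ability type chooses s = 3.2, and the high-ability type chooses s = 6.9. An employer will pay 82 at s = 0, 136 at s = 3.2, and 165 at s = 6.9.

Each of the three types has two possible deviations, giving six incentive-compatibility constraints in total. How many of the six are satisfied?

High-ability (own payoff 165 − 4.2×6.9 = 136.02): to s=0 gives 82 → no gain ✓; to s=3.2 gives 136 − 4.2×3.2 = 122.56 → no gain ✓.
Low-ability (own payoff 82): to s=3.2 gives 136 − 23.4×3.2 = 61.12 → no gain ✓; to s=6.9 gives 165 − 23.4×6.9 = 3.54 → no gain ✓.
Mid-ability (own payoff 136 − 17.2×3.2 = 80.96): to s=0 gives 82 → profitable ✗; to s=6.9 gives 165 − 17.2×6.9 = 46.32 → no gain ✓.
5 of the 6 constraints hold; not an equilibrium.

5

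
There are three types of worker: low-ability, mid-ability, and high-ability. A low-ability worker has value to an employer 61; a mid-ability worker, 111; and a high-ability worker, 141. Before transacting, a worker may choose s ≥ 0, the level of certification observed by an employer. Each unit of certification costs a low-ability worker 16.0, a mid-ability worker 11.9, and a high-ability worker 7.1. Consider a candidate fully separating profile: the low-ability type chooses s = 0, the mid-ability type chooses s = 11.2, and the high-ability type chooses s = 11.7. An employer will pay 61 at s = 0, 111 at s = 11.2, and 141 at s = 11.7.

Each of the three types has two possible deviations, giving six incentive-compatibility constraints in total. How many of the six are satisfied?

High-ability (own payoff 141 − 7.1×11.7 = 57.93): to s=0 gives 61 → profitable ✗; to s=11.2 gives 111 − 7.1×11.2 = 31.48 → no gain ✓.
Low-ability (own payoff 61): to s=11.2 gives 111 − 16.0×11.2 = -68.2 → no gain ✓; to s=11.7 gives 141 − 16.0×11.7 = -46.2 → no gain ✓.
Mid-ability (own payoff 111 − 11.9×11.2 = -22.28): to s=0 gives 61 → profitable ✗; to s=11.7 gives 141 − 11.9×11.7 = 1.77 → profitable ✗.
3 of the 6 constraints hold; not an equilibrium.

3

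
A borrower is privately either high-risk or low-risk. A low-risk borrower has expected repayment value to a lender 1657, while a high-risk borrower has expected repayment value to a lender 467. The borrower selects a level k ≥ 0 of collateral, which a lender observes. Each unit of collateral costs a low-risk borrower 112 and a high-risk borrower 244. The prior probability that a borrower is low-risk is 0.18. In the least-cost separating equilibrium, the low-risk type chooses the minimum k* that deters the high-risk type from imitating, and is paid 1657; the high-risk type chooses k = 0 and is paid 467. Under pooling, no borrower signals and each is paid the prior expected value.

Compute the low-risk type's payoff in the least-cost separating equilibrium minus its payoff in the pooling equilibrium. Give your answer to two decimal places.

Least-cost separating signal: k* solves 467 = 1657 − 244·k*, so k* = (1657 − 467)/244 ≈ 4.8770.
Low-risk type's separating payoff: 1657 − 112 × k* = 1657 − 112 × (1657 − 467)/244 = 1657 − 133280/244 ≈ 1110.7705.
Pooling payoff: 0.18 × 1657 + 0.82 × 467 = 681.2.
Difference: 1110.7705 − 681.2 = 429.5705, i.e. 429.57 to two decimal places.
The low-risk type prefers to separate.

429.57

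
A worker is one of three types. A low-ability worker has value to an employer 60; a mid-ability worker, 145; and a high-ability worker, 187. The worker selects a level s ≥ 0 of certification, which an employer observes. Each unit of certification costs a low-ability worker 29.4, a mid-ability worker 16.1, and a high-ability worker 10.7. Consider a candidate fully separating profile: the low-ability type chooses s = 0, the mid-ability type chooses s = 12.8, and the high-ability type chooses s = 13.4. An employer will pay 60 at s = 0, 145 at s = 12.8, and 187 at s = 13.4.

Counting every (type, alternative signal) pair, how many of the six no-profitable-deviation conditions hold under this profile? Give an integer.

Low-ability (own payoff 60): to s=12.8 gives 145 − 29.4×12.8 = -231.32 → no gain ✓; to s=13.4 gives 187 − 29.4×13.4 = -206.96 → no gain ✓.
High-ability (own payoff 187 − 10.7×13.4 = 43.62): to s=0 gives 60 → profitable ✗; to s=12.8 gives 145 − 10.7×12.8 = 8.04 → no gain ✓.
Mid-ability (own payoff 145 − 16.1×12.8 = -61.08): to s=0 gives 60 → profitable ✗; to s=13.4 gives 187 − 16.1×13.4 = -28.74 → profitable ✗.
3 of the 6 constraints hold; not an equilibrium.

3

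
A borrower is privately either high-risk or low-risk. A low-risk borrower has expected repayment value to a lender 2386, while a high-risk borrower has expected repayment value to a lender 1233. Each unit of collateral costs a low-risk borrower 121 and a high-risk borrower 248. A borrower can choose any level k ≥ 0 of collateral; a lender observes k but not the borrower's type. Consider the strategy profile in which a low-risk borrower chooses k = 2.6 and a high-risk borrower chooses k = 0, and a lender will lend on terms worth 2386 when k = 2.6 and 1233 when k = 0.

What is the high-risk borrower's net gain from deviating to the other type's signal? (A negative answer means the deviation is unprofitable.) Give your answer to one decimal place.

Playing k = 0 the high-risk borrower receives 1233.
Deviating to k = 2.6 brings payment 2386 at cost 248 × 2.6 = 644.8, netting 1741.2.
Gain from deviating: 1741.2 − 1233 = 508.2.
The gain is positive, so the high-risk type's incentive-compatibility constraint is violated — this profile is not a separating equilibrium.

508.2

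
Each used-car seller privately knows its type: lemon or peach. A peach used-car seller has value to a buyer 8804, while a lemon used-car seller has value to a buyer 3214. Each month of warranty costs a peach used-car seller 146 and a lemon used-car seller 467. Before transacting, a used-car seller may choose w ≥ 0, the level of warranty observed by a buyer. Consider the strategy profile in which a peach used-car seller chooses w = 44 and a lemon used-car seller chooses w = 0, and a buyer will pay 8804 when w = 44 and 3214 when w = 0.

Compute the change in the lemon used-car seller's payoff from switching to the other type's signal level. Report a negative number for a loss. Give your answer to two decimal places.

Playing w = 0 the lemon used-car seller receives 3214.
Deviating to w = 44 brings payment 8804 at cost 467 × 44 = 20548, netting -11744.
Gain from deviating: -11744 − 3214 = -14958.00.
The gain is negative, so the lemon type's incentive-compatibility constraint is satisfied.

-14958.00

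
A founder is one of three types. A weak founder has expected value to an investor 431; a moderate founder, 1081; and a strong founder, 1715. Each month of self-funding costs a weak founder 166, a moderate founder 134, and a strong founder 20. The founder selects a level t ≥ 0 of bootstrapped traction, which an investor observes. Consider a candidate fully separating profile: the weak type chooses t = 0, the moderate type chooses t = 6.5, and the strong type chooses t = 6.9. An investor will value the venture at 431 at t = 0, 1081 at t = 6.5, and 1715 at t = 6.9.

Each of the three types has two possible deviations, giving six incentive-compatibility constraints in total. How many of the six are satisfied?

3

Strong (own payoff 1715 − 20×6.9 = 1577): to t=0 gives 431 → no gain ✓; to t=6.5 gives 1081 − 20×6.5 = 951 → no gain ✓.
Weak (own payoff 431): to t=6.5 gives 1081 − 166×6.5 = 2 → no gain ✓; to t=6.9 gives 1715 − 166×6.9 = 569.6 → profitable ✗.
Moderate (own payoff 1081 − 134×6.5 = 210): to t=0 gives 431 → profitable ✗; to t=6.9 gives 1715 − 134×6.9 = 790.4 → profitable ✗.
3 of the 6 constraints hold; not an equilibrium.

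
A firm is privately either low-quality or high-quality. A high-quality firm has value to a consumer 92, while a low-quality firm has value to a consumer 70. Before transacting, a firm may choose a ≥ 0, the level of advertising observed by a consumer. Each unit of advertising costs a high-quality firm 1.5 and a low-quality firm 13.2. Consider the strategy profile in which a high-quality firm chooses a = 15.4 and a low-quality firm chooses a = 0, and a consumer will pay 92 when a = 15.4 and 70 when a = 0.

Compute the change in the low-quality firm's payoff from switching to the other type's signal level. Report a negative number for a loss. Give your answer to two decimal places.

Playing a = 0 the low-quality firm receives 70.
Deviating to a = 15.4 brings payment 92 at cost 13.2 × 15.4 = 203.28, netting -111.28.
Gain from deviating: -111.28 − 70 = -181.28.
The gain is negative, so the low-quality type's incentive-compatibility constraint is satisfied.

-181.28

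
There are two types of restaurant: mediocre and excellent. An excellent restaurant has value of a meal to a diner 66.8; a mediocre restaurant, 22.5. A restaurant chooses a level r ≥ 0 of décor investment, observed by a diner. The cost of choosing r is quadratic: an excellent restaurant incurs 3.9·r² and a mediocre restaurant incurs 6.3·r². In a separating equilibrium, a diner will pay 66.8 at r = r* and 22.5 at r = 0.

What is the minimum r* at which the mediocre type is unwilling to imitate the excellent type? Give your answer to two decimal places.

2.65

The mediocre type at r = 0 receives 22.5; imitating at r* yields 66.8 − 6.3·r*².
Indifference: 22.5 = 66.8 − 6.3·r*², so r*² = (66.8 − 22.5) / 6.3 ≈ 7.0317.
r* = √7.0317 ≈ 2.65.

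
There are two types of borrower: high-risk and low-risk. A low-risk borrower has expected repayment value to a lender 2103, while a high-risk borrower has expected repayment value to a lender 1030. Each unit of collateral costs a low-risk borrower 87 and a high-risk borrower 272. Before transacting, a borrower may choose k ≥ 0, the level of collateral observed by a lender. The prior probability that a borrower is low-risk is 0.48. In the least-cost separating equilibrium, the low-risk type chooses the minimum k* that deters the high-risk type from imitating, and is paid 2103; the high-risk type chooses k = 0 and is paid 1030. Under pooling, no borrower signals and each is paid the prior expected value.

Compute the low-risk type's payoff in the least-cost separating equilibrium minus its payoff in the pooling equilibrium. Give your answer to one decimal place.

Least-cost separating signal: k* solves 1030 = 2103 − 272·k*, so k* = (2103 − 1030)/272 ≈ 3.9449.
Low-risk type's separating payoff: 2103 − 87 × k* = 2103 − 87 × (2103 − 1030)/272 = 2103 − 93351/272 ≈ 1759.798.
Pooling payoff: 0.48 × 2103 + 0.52 × 1030 = 1545.04.
Difference: 1759.798 − 1545.04 = 214.758, i.e. 214.8 to one decimal place.
The low-risk type prefers to separate.

214.8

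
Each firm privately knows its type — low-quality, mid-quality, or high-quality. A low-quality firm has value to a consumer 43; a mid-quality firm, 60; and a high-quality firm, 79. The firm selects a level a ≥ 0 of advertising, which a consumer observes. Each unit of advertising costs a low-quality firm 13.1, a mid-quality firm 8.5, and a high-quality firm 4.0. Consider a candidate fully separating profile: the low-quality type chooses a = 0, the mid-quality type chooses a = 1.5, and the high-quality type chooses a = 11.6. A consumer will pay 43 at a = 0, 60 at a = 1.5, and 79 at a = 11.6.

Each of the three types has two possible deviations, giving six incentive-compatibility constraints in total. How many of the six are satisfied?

High-quality (own payoff 79 − 4.0×11.6 = 32.6): to a=0 gives 43 → profitable ✗; to a=1.5 gives 60 − 4.0×1.5 = 54 → profitable ✗.
Low-quality (own payoff 43): to a=1.5 gives 60 − 13.1×1.5 = 40.35 → no gain ✓; to a=11.6 gives 79 − 13.1×11.6 = -72.96 → no gain ✓.
Mid-quality (own payoff 60 − 8.5×1.5 = 47.25): to a=0 gives 43 → no gain ✓; to a=11.6 gives 79 − 8.5×11.6 = -19.6 → no gain ✓.
4 of the 6 constraints hold; not an equilibrium.

4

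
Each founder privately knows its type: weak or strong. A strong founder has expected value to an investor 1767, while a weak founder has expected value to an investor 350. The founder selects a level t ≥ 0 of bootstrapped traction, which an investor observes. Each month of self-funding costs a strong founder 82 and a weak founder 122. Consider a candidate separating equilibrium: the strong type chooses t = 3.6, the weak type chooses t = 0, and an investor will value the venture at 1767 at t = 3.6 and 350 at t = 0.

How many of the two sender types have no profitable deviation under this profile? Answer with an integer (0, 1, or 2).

1

Weak type: stay at 0 → 350; mimic → 1767 − 122 × 3.6 = 1327.8. IC fails (350 < 1327.8).
Strong type: signal → 1767 − 82 × 3.6 = 1471.8; deviate to 0 → 350. IC holds (1471.8 ≥ 350).
1 of 2 constraints hold, so this profile is not an equilibrium.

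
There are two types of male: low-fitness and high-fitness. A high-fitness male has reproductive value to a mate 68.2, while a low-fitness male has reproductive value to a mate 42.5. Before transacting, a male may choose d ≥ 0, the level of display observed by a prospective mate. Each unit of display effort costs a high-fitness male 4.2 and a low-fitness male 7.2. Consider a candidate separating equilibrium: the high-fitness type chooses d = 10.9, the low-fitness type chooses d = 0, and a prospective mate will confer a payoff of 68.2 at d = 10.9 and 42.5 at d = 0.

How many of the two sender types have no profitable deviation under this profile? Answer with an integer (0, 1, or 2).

1

Low-fitness type: stay at 0 → 42.5; mimic → 68.2 − 7.2 × 10.9 = -10.28. IC holds (42.5 ≥ -10.28).
High-fitness type: signal → 68.2 − 4.2 × 10.9 = 22.42; deviate to 0 → 42.5. IC fails (22.42 < 42.5).
1 of 2 constraints hold, so this profile is not an equilibrium.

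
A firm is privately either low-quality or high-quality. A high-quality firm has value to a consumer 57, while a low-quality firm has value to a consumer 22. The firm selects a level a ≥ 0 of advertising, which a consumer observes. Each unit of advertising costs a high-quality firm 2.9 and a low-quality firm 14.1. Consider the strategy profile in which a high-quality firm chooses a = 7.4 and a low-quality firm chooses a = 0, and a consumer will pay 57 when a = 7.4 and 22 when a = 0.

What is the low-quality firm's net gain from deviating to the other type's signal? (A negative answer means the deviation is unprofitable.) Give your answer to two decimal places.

-69.34

Playing a = 0 the low-quality firm receives 22.
Deviating to a = 7.4 brings payment 57 at cost 14.1 × 7.4 = 104.34, netting -47.34.
Gain from deviating: -47.34 − 22 = -69.34.
The gain is negative, so the low-quality type's incentive-compatibility constraint is satisfied.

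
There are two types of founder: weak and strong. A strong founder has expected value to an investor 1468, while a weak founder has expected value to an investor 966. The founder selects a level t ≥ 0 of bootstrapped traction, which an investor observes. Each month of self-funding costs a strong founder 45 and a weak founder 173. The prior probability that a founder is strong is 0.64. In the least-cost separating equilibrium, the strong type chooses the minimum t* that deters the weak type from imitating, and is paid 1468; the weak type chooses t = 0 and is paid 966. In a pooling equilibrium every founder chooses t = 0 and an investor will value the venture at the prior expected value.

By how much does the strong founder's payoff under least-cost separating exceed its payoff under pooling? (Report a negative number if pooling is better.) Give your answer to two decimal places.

50.14

Least-cost separating signal: t* solves 966 = 1468 − 173·t*, so t* = (1468 − 966)/173 ≈ 2.9017.
Strong type's separating payoff: 1468 − 45 × t* = 1468 − 45 × (1468 − 966)/173 = 1468 − 22590/173 ≈ 1337.4220.
Pooling payoff: 0.64 × 1468 + 0.36 × 966 = 1287.28.
Difference: 1337.4220 − 1287.28 = 50.142, i.e. 50.14 to two decimal places.
The strong type prefers to separate.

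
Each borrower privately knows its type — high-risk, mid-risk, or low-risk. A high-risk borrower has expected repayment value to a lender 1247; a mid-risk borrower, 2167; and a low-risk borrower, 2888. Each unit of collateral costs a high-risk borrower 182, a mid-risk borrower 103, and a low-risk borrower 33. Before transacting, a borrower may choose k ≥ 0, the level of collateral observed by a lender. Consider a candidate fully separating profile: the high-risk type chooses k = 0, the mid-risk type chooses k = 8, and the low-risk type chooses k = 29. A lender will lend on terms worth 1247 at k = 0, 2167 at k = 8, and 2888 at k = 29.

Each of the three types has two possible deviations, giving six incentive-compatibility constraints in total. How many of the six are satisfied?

Low-risk (own payoff 2888 − 33×29 = 1931): to k=0 gives 1247 → no gain ✓; to k=8 gives 2167 − 33×8 = 1903 → no gain ✓.
Mid-risk (own payoff 2167 − 103×8 = 1343): to k=0 gives 1247 → no gain ✓; to k=29 gives 2888 − 103×29 = -99 → no gain ✓.
High-risk (own payoff 1247): to k=8 gives 2167 − 182×8 = 711 → no gain ✓; to k=29 gives 2888 − 182×29 = -2390 → no gain ✓.
6 of the 6 constraints hold; this profile is a separating equilibrium.

6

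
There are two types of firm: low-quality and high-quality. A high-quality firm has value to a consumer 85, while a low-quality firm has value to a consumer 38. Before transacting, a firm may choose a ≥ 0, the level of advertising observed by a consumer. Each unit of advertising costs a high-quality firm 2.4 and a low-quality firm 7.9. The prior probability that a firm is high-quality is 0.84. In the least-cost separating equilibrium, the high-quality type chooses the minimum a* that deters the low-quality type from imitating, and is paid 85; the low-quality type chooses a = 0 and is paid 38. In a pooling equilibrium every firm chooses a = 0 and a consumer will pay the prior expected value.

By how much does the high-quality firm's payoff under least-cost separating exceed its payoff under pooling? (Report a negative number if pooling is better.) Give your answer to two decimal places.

Least-cost separating signal: a* solves 38 = 85 − 7.9·a*, so a* = (85 − 38)/7.9 ≈ 5.9494.
High-quality type's separating payoff: 85 − 2.4 × a* = 85 − 2.4 × (85 − 38)/7.9 = 85 − 112.8/7.9 ≈ 70.7215.
Pooling payoff: 0.84 × 85 + 0.16 × 38 = 77.48.
Difference: 70.7215 − 77.48 = -6.7585, i.e. -6.76 to two decimal places.
The high-quality type would prefer the pooling outcome.

-6.76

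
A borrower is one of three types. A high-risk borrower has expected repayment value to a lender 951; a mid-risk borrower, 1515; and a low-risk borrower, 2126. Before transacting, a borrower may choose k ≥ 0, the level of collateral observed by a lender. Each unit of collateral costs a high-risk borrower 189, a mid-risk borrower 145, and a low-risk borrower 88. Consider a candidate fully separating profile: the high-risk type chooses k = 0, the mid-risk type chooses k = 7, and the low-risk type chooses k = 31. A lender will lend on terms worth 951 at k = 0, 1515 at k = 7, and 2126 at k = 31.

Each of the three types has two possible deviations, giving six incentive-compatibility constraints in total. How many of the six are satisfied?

3

Low-risk (own payoff 2126 − 88×31 = -602): to k=0 gives 951 → profitable ✗; to k=7 gives 1515 − 88×7 = 899 → profitable ✗.
Mid-risk (own payoff 1515 − 145×7 = 500): to k=0 gives 951 → profitable ✗; to k=31 gives 2126 − 145×31 = -2369 → no gain ✓.
High-risk (own payoff 951): to k=7 gives 1515 − 189×7 = 192 → no gain ✓; to k=31 gives 2126 − 189×31 = -3733 → no gain ✓.
3 of the 6 constraints hold; not an equilibrium.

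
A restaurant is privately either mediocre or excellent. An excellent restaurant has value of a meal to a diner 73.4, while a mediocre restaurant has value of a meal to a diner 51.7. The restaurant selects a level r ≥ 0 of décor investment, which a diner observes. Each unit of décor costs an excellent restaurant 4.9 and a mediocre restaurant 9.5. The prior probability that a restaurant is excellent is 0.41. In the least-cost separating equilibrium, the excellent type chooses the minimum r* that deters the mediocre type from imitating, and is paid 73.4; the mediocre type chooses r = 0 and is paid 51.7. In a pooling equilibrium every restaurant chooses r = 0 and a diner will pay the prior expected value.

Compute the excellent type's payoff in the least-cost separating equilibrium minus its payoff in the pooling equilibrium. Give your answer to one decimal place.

Least-cost separating signal: r* solves 51.7 = 73.4 − 9.5·r*, so r* = (73.4 − 51.7)/9.5 ≈ 2.2842.
Excellent type's separating payoff: 73.4 − 4.9 × r* = 73.4 − 4.9 × (73.4 − 51.7)/9.5 = 73.4 − 106.33/9.5 ≈ 62.207.
Pooling payoff: 0.41 × 73.4 + 0.59 × 51.7 = 60.597.
Difference: 62.207 − 60.597 = 1.61, i.e. 1.6 to one decimal place.
The excellent type prefers to separate.

1.6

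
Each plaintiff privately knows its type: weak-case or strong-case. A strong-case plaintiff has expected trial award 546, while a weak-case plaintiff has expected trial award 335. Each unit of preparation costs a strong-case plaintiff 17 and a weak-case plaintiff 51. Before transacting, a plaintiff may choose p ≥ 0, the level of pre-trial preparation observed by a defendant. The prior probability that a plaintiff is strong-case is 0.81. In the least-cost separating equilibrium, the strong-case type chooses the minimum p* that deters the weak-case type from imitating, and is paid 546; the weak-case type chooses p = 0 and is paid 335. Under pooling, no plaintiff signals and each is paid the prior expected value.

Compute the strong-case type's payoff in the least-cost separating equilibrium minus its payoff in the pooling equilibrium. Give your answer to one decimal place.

Least-cost separating signal: p* solves 335 = 546 − 51·p*, so p* = (546 − 335)/51 ≈ 4.1373.
Strong-case type's separating payoff: 546 − 17 × p* = 546 − 17 × (546 − 335)/51 = 546 − 3587/51 ≈ 475.667.
Pooling payoff: 0.81 × 546 + 0.19 × 335 = 505.91.
Difference: 475.667 − 505.91 = -30.243, i.e. -30.2 to one decimal place.
The strong-case type would prefer the pooling outcome.

-30.2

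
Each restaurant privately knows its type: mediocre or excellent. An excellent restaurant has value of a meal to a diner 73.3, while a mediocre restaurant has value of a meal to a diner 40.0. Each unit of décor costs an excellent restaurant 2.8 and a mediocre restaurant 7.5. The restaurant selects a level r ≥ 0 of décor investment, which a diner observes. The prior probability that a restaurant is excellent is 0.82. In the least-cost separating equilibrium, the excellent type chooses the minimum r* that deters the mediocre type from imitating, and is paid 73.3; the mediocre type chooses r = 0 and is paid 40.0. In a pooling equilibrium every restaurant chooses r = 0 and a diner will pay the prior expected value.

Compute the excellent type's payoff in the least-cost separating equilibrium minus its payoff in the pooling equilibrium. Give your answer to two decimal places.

Least-cost separating signal: r* solves 40.0 = 73.3 − 7.5·r*, so r* = (73.3 − 40.0)/7.5 = 4.44.
Excellent type's separating payoff: 73.3 − 2.8 × r* = 73.3 − 2.8 × (73.3 − 40.0)/7.5 = 73.3 − 93.24/7.5 = 60.868.
Pooling payoff: 0.82 × 73.3 + 0.18 × 40.0 = 67.306.
Difference: 60.868 − 67.306 = -6.438, i.e. -6.44 to two decimal places.
The excellent type would prefer the pooling outcome.

-6.44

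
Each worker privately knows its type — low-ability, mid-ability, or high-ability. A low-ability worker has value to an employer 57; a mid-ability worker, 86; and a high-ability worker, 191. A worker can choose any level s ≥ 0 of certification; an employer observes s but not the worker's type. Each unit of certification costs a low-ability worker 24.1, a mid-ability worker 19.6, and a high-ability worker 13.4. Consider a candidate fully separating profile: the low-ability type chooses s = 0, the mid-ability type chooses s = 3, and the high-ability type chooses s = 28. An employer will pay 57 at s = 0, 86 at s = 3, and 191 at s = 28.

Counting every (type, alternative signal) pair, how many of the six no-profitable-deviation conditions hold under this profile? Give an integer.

High-ability (own payoff 191 − 13.4×28 = -184.2): to s=0 gives 57 → profitable ✗; to s=3 gives 86 − 13.4×3 = 45.8 → profitable ✗.
Low-ability (own payoff 57): to s=3 gives 86 − 24.1×3 = 13.7 → no gain ✓; to s=28 gives 191 − 24.1×28 = -483.8 → no gain ✓.
Mid-ability (own payoff 86 − 19.6×3 = 27.2): to s=0 gives 57 → profitable ✗; to s=28 gives 191 − 19.6×28 = -357.8 → no gain ✓.
3 of the 6 constraints hold; not an equilibrium.

3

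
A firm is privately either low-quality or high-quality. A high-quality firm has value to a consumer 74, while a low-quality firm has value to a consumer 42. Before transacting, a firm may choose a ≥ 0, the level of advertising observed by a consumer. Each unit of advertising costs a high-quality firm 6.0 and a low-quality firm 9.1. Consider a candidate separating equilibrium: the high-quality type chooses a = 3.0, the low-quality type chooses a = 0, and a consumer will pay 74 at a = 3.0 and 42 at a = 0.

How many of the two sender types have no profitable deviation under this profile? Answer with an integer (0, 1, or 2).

Low-quality type: stay at 0 → 42; mimic → 74 − 9.1 × 3.0 = 46.7. IC fails (42 < 46.7).
High-quality type: signal → 74 − 6.0 × 3.0 = 56; deviate to 0 → 42. IC holds (56 ≥ 42).
1 of 2 constraints hold, so this profile is not an equilibrium.

1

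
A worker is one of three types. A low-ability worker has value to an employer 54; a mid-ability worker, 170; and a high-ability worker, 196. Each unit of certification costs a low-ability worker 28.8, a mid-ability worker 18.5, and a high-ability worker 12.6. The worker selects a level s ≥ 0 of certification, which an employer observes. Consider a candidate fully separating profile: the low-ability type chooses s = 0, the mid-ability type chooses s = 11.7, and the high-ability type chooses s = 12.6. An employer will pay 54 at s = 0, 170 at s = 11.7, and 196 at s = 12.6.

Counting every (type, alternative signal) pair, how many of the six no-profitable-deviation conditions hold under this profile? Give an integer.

Low-ability (own payoff 54): to s=11.7 gives 170 − 28.8×11.7 = -166.96 → no gain ✓; to s=12.6 gives 196 − 28.8×12.6 = -166.88 → no gain ✓.
Mid-ability (own payoff 170 − 18.5×11.7 = -46.45): to s=0 gives 54 → profitable ✗; to s=12.6 gives 196 − 18.5×12.6 = -37.1 → profitable ✗.
High-ability (own payoff 196 − 12.6×12.6 = 37.24): to s=0 gives 54 → profitable ✗; to s=11.7 gives 170 − 12.6×11.7 = 22.58 → no gain ✓.
3 of the 6 constraints hold; not an equilibrium.

3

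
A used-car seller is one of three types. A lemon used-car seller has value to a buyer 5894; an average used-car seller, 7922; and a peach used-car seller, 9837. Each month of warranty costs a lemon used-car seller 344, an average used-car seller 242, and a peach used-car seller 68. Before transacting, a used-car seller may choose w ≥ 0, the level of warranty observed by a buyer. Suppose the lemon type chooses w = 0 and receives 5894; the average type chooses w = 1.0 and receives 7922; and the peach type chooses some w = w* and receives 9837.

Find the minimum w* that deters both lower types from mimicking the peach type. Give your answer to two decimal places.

Lemon type (on-path payoff 5894) won't mimic when 5894 ≥ 9837 − 344·w*, i.e. w* ≥ 11.46.
Average type (on-path payoff 7922 − 242×1.0 = 7680) won't mimic when 7680 ≥ 9837 − 242·w*, i.e. w* ≥ 8.91.
Both must hold, so w* = max(11.46, 8.91) = 11.46. The lemon type's constraint binds.

11.46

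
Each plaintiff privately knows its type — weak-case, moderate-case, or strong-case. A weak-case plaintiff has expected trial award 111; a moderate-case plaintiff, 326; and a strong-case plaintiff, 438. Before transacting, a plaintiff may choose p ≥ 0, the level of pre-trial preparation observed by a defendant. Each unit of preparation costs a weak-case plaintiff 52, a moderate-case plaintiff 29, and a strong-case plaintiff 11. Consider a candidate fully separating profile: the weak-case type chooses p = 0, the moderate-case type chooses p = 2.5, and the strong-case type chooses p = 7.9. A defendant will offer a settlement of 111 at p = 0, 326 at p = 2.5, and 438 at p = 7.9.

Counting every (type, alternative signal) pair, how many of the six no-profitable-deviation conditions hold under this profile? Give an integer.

5

Weak-case (own payoff 111): to p=2.5 gives 326 − 52×2.5 = 196 → profitable ✗; to p=7.9 gives 438 − 52×7.9 = 27.2 → no gain ✓.
Strong-case (own payoff 438 − 11×7.9 = 351.1): to p=0 gives 111 → no gain ✓; to p=2.5 gives 326 − 11×2.5 = 298.5 → no gain ✓.
Moderate-case (own payoff 326 − 29×2.5 = 253.5): to p=0 gives 111 → no gain ✓; to p=7.9 gives 438 − 29×7.9 = 208.9 → no gain ✓.
5 of the 6 constraints hold; not an equilibrium.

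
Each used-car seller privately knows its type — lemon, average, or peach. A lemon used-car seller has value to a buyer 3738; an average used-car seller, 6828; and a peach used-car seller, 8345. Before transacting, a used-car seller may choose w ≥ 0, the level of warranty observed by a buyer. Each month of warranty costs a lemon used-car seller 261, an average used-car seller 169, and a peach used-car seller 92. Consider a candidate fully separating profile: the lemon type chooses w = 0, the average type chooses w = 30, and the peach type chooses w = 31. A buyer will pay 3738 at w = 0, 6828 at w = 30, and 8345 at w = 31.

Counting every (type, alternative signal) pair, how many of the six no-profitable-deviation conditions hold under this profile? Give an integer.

4

Peach (own payoff 8345 − 92×31 = 5493): to w=0 gives 3738 → no gain ✓; to w=30 gives 6828 − 92×30 = 4068 → no gain ✓.
Lemon (own payoff 3738): to w=30 gives 6828 − 261×30 = -1002 → no gain ✓; to w=31 gives 8345 − 261×31 = 254 → no gain ✓.
Average (own payoff 6828 − 169×30 = 1758): to w=0 gives 3738 → profitable ✗; to w=31 gives 8345 − 169×31 = 3106 → profitable ✗.
4 of the 6 constraints hold; not an equilibrium.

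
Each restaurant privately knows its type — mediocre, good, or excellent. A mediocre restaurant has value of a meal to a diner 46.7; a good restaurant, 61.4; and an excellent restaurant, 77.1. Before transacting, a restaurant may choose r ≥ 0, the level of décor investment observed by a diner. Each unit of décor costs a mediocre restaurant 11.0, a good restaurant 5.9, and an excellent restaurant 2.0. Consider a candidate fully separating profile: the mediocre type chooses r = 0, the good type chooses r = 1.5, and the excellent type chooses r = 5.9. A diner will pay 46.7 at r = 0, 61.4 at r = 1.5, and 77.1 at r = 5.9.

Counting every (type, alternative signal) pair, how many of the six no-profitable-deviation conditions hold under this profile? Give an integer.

Excellent (own payoff 77.1 − 2.0×5.9 = 65.3): to r=0 gives 46.7 → no gain ✓; to r=1.5 gives 61.4 − 2.0×1.5 = 58.4 → no gain ✓.
Good (own payoff 61.4 − 5.9×1.5 = 52.55): to r=0 gives 46.7 → no gain ✓; to r=5.9 gives 77.1 − 5.9×5.9 = 42.29 → no gain ✓.
Mediocre (own payoff 46.7): to r=1.5 gives 61.4 − 11.0×1.5 = 44.9 → no gain ✓; to r=5.9 gives 77.1 − 11.0×5.9 = 12.2 → no gain ✓.
6 of the 6 constraints hold; this profile is a separating equilibrium.

6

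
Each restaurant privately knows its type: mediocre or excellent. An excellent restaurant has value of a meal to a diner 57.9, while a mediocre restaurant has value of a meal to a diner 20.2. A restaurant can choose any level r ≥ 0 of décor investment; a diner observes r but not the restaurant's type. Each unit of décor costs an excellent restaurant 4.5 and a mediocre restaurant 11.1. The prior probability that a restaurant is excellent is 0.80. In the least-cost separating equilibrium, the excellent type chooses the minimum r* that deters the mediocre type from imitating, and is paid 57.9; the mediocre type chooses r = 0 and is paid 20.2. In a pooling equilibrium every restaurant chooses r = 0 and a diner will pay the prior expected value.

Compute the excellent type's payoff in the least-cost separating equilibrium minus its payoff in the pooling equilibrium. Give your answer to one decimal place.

Least-cost separating signal: r* solves 20.2 = 57.9 − 11.1·r*, so r* = (57.9 − 20.2)/11.1 ≈ 3.3964.
Excellent type's separating payoff: 57.9 − 4.5 × r* = 57.9 − 4.5 × (57.9 − 20.2)/11.1 = 57.9 − 169.65/11.1 ≈ 42.616.
Pooling payoff: 0.80 × 57.9 + 0.20 × 20.2 = 50.36.
Difference: 42.616 − 50.36 = -7.744, i.e. -7.7 to one decimal place.
The excellent type would prefer the pooling outcome.

-7.7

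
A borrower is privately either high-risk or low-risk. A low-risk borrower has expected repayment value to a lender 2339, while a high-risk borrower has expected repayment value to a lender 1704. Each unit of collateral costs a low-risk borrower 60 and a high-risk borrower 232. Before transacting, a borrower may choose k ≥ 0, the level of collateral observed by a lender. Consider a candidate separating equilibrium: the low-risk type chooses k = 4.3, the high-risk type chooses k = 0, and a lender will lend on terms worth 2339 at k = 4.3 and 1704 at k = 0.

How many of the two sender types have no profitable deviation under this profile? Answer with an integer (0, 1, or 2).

Low-risk type: signal → 2339 − 60 × 4.3 = 2081; deviate to 0 → 1704. IC holds (2081 ≥ 1704).
High-risk type: stay at 0 → 1704; mimic → 2339 − 232 × 4.3 = 1341.4. IC holds (1704 ≥ 1341.4).
2 of 2 constraints hold, so this is a separating equilibrium.

2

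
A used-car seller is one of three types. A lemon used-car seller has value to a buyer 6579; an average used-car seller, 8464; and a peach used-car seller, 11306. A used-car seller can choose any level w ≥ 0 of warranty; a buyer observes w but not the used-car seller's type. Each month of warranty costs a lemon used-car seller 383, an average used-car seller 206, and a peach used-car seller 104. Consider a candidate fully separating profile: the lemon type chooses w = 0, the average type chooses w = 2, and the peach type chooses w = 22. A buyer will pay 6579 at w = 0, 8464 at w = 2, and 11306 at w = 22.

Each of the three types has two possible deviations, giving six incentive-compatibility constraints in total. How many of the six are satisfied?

Average (own payoff 8464 − 206×2 = 8052): to w=0 gives 6579 → no gain ✓; to w=22 gives 11306 − 206×22 = 6774 → no gain ✓.
Peach (own payoff 11306 − 104×22 = 9018): to w=0 gives 6579 → no gain ✓; to w=2 gives 8464 − 104×2 = 8256 → no gain ✓.
Lemon (own payoff 6579): to w=2 gives 8464 − 383×2 = 7698 → profitable ✗; to w=22 gives 11306 − 383×22 = 2880 → no gain ✓.
5 of the 6 constraints hold; not an equilibrium.

5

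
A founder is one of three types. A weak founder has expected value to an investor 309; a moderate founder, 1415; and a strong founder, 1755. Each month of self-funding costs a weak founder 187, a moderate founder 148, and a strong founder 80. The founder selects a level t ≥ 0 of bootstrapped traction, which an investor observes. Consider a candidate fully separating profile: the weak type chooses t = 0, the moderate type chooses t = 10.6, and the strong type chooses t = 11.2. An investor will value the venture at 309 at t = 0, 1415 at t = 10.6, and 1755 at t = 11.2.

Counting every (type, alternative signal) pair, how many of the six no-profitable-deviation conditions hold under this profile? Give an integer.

Strong (own payoff 1755 − 80×11.2 = 859): to t=0 gives 309 → no gain ✓; to t=10.6 gives 1415 − 80×10.6 = 567 → no gain ✓.
Weak (own payoff 309): to t=10.6 gives 1415 − 187×10.6 = -567.2 → no gain ✓; to t=11.2 gives 1755 − 187×11.2 = -339.4 → no gain ✓.
Moderate (own payoff 1415 − 148×10.6 = -153.8): to t=0 gives 309 → profitable ✗; to t=11.2 gives 1755 − 148×11.2 = 97.4 → profitable ✗.
4 of the 6 constraints hold; not an equilibrium.

4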